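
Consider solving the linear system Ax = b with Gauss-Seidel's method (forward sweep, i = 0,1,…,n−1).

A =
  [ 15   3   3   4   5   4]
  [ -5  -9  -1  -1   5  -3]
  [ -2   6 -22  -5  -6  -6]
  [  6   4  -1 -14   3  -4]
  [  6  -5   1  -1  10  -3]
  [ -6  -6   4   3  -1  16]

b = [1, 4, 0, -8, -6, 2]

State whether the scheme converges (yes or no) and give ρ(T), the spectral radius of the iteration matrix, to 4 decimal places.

yes, ρ = 0.8436

Write A = D+L+U with D = diag(15, -9, -22, -14, 10, 16).
T_GS = -(D+L)⁻¹U: row 0 first, T[0,3] = -(4)/(15) = -0.2667; later rows by forward substitution.
  T[0,:] = [+0.0000, -0.2000, -0.2000, -0.2667, -0.3333, -0.2667]
  T[1,:] = [+0.0000, +0.1111, +0.0000, +0.0370, +0.7407, -0.1852]
  T[2,:] = [+0.0000, +0.0485, +0.0182, -0.1929, -0.0404, -0.2990]
  T[3,:] = [+0.0000, -0.0574, -0.0870, -0.0899, +0.2860, -0.4316]
  T[4,:] = [+0.0000, +0.1650, +0.1095, +0.1888, +0.6030, +0.3542]
  T[5,:] = [+0.0000, -0.0244, -0.0564, -0.0092, +0.1470, +0.0084]
|roots of det(T-λI)|: 0.8436, 0.4187, 0.1572, 0.0468, 0.0468, 0.0000.
ρ(T) = max|λ| = 0.8436; 0.8436 < 1, so it converges for any x₀.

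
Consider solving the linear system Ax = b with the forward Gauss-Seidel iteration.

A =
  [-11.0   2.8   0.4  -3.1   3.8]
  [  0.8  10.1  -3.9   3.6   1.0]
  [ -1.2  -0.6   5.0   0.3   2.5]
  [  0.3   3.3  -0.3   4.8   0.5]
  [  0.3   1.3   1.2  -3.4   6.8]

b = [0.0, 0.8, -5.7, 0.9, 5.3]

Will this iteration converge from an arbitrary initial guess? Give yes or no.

A = D + L + U where D = diag(-11, 10.1, 5, 4.8, 6.8).
Gauss-Seidel: T = -(D+L)⁻¹U, row 0 first, T[0,1] = -(2.8)/(-11) = +0.2545; later rows by forward substitution.
  T[0,:] = [+0.0000, +0.2545, +0.0364, -0.2818, +0.3455]
  T[1,:] = [+0.0000, -0.0202, +0.3833, -0.3341, -0.1264]
  T[2,:] = [+0.0000, +0.0587, +0.0547, -0.1677, -0.4323]
  T[3,:] = [+0.0000, +0.0016, -0.2623, +0.2368, -0.0659]
  T[4,:] = [+0.0000, -0.0169, -0.2157, +0.2243, +0.0523]
|eigenvalues of T|: 0.5600, 0.1997, 0.0424, 0.0057, 0.0000.
spectral radius ρ = 0.5600; 0.5600 < 1 ⇒ converges.

yes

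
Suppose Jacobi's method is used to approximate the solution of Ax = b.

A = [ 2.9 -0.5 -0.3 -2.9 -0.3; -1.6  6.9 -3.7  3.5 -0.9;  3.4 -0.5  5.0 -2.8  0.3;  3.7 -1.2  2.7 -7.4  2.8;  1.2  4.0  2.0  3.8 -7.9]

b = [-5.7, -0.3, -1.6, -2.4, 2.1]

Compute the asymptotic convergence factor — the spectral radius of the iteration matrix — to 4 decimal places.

Split A = D + L + U, D = diag(2.9, 6.9, 5, -7.4, -7.9).
T_J = -D⁻¹(L+U): T[3,2] = -(2.7)/(-7.4) = +0.3649; T[3,3] = 0.
  T[0,:] = [+0.0000  +0.1724  +0.1034  +1.0000  +0.1034]
  T[1,:] = [+0.2319  +0.0000  +0.5362  -0.5072  +0.1304]
  T[2,:] = [-0.6800  +0.1000  +0.0000  +0.5600  -0.0600]
  T[3,:] = [+0.5000  -0.1622  +0.3649  +0.0000  +0.3784]
  T[4,:] = [+0.1519  +0.5063  +0.2532  +0.4810  +0.0000]
eigenvalue magnitudes: 1.2027, 0.6295, 0.6295, 0.2155, 0.2155.
ρ = 1.2027; 1.2027 > 1: divergent.

1.2027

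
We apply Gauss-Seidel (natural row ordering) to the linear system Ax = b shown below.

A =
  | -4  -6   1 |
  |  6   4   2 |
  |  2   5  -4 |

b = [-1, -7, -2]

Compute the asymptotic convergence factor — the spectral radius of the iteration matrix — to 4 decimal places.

Write A = D+L+U with D = diag(-4, 4, -4).
Gauss-Seidel: T = -(D+L)⁻¹U, row 0 first, T[0,2] = -(1)/(-4) = +0.2500; later rows by forward substitution.
  T[0,:] = [+0.0000  -1.5000  +0.2500]
  T[1,:] = [+0.0000  +2.2500  -0.8750]
  T[2,:] = [+0.0000  +2.0625  -0.9688]
|roots of det(T-λI)|: 1.5269, 0.2456, 0.0000.
ρ = 1.5269; 1.5269 > 1 ⇒ diverges.

1.5269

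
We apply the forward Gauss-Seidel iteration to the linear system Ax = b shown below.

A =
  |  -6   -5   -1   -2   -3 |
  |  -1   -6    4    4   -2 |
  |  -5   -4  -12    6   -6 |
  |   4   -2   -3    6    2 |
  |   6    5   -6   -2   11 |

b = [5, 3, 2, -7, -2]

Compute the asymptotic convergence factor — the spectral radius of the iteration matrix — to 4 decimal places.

1.2075

Split A = D + L + U, D = diag(-6, -6, -12, 6, 11).
T_GS = -(D+L)⁻¹U: row 0 first, T[0,1] = -(-5)/(-6) = -0.8333; later rows by forward substitution.
  T[0,:] = [+0.0000, -0.8333, -0.1667, -0.3333, -0.5000]
  T[1,:] = [+0.0000, +0.1389, +0.6944, +0.7222, -0.2500]
  T[2,:] = [+0.0000, +0.3009, -0.1620, +0.3981, -0.2083]
  T[3,:] = [+0.0000, +0.7523, +0.2616, +0.6620, -0.1875]
  T[4,:] = [+0.0000, +0.6923, -0.2656, +0.1911, +0.2386]
|λ(T)| sorted: 1.2075, 0.5382, 0.4016, 0.1935, 0.0000.
spectral radius ρ = 1.2075; 1.2075 > 1, so it fails to converge.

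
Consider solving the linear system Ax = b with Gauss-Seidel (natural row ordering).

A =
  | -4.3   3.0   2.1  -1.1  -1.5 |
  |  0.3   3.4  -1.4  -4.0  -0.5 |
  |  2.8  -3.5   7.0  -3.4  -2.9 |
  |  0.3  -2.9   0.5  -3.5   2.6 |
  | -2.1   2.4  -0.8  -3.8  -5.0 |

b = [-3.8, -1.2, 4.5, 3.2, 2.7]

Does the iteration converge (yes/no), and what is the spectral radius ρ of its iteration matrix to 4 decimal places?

Diagonal D = diag(-4.3, 3.4, 7, -3.5, -5); L, U strict lower/upper.
T_GS = -(D+L)⁻¹U: row 0 first, T[0,1] = -(3)/(-4.3) = +0.6977; later rows by forward substitution.
  T[0,:] = [+0.0000 +0.6977 +0.4884 -0.2558 -0.3488]
  T[1,:] = [+0.0000 -0.0616 +0.3687 +1.1990 +0.1778]
  T[2,:] = [+0.0000 -0.3098 -0.0110 +1.1876 +0.6427]
  T[3,:] = [+0.0000 +0.0665 -0.2652 -0.8458 +0.6574]
  T[4,:] = [+0.0000 -0.3236 +0.1751 +1.1358 -0.3706]
|λ(T)| sorted: 1.4962, 0.5393, 0.5393, 0.1000, 0.0000.
spectral radius ρ = 1.4962; 1.4962 > 1 ⇒ diverges.

no, ρ = 1.4962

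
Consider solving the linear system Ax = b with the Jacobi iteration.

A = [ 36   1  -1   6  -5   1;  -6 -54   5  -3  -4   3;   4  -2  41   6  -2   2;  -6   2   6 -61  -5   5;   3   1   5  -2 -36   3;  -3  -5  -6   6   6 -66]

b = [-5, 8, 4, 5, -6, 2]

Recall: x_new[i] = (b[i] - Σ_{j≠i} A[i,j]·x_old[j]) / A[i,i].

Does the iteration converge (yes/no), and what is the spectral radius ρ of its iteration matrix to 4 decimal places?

Split A = D + L + U, D = diag(36, -54, 41, -61, -36, -66).
Jacobi: T = -D⁻¹(L+U), T[3,4] = -(-5)/(-61) = -0.0820; T[3,3] = 0.
  T[0,:] = [+0.0000 -0.0278 +0.0278 -0.1667 +0.1389 -0.0278]
  T[1,:] = [-0.1111 +0.0000 +0.0926 -0.0556 -0.0741 +0.0556]
  T[2,:] = [-0.0976 +0.0488 +0.0000 -0.1463 +0.0488 -0.0488]
  T[3,:] = [-0.0984 +0.0328 +0.0984 +0.0000 -0.0820 +0.0820]
  T[4,:] = [+0.0833 +0.0278 +0.1389 -0.0556 +0.0000 +0.0833]
  T[5,:] = [-0.0455 -0.0758 -0.0909 +0.0909 +0.0909 +0.0000]
|roots of det(T-λI)|: 0.2161, 0.1615, 0.1615, 0.0674, 0.0229, 0.0229.
ρ(T) = max|λ| = 0.2161; 0.2161 < 1 ⇒ converges.

yes, ρ = 0.2161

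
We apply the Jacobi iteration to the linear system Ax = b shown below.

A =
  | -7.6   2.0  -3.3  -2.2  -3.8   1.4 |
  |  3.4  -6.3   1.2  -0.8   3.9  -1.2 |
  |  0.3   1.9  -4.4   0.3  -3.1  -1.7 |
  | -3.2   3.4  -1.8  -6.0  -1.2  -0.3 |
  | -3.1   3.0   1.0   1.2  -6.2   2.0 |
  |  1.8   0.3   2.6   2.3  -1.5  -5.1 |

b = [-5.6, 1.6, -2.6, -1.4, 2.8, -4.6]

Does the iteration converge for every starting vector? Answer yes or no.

Diagonal D = diag(-7.6, -6.3, -4.4, -6, -6.2, -5.1); L, U strict lower/upper.
Jacobi: T = -D⁻¹(L+U), T[3,1] = -(3.4)/(-6) = +0.5667; T[3,3] = 0.
  T[0,:] = [+0.0000  +0.2632  -0.4342  -0.2895  -0.5000  +0.1842]
  T[1,:] = [+0.5397  +0.0000  +0.1905  -0.1270  +0.6190  -0.1905]
  T[2,:] = [+0.0682  +0.4318  +0.0000  +0.0682  -0.7045  -0.3864]
  T[3,:] = [-0.5333  +0.5667  -0.3000  +0.0000  -0.2000  -0.0500]
  T[4,:] = [-0.5000  +0.4839  +0.1613  +0.1935  +0.0000  +0.3226]
  T[5,:] = [+0.3529  +0.0588  +0.5098  +0.4510  -0.2941  +0.0000]
eigenvalue magnitudes: 1.1980, 0.7622, 0.7622, 0.5403, 0.5403, 0.1319.
ρ(T) = max|λ| = 1.1980; 1.1980 > 1: divergent.

no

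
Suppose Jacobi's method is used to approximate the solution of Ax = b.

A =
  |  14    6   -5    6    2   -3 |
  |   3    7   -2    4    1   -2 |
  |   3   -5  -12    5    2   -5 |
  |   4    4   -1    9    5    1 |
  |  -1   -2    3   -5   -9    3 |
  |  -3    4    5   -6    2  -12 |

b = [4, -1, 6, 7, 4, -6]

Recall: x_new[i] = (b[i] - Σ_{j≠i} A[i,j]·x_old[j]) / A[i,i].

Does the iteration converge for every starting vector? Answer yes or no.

Write A = D+L+U with D = diag(14, 7, -12, 9, -9, -12).
T_J = -D⁻¹(L+U): T[0,2] = -(-5)/(14) = +0.3571; T[0,0] = 0.
  T[0,:] = [+0.0000 -0.4286 +0.3571 -0.4286 -0.1429 +0.2143]
  T[1,:] = [-0.4286 +0.0000 +0.2857 -0.5714 -0.1429 +0.2857]
  T[2,:] = [+0.2500 -0.4167 +0.0000 +0.4167 +0.1667 -0.4167]
  T[3,:] = [-0.4444 -0.4444 +0.1111 +0.0000 -0.5556 -0.1111]
  T[4,:] = [-0.1111 -0.2222 +0.3333 -0.5556 +0.0000 +0.3333]
  T[5,:] = [-0.2500 +0.3333 +0.4167 -0.5000 +0.1667 +0.0000]
|eigenvalues of T|: 1.1506, 0.6669, 0.6669, 0.1504, 0.1504, 0.0242.
spectral radius ρ = 1.1506; 1.1506 > 1, so it fails to converge.

no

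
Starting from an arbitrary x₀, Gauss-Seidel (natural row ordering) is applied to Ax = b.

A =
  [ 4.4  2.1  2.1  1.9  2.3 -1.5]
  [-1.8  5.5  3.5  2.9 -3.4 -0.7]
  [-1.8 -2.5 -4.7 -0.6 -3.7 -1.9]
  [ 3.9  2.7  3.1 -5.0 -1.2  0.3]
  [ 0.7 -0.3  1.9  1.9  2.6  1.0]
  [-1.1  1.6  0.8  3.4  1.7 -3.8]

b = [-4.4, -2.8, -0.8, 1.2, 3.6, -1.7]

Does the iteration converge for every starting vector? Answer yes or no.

Diagonal D = diag(4.4, 5.5, -4.7, -5, 2.6, -3.8); L, U strict lower/upper.
GS T = -(D+L)⁻¹U: row 0 first, T[0,1] = -(2.1)/(4.4) = -0.4773; later rows by forward substitution.
  T[0,:] = [+0.0000, -0.4773, -0.4773, -0.4318, -0.5227, +0.3409]
  T[1,:] = [+0.0000, -0.1562, -0.7926, -0.6686, +0.4471, +0.2388]
  T[2,:] = [+0.0000, +0.2659, +0.6044, +0.3934, -0.8249, -0.6619]
  T[3,:] = [+0.0000, -0.2918, -0.4256, -0.4540, -0.9177, +0.0445]
  T[4,:] = [+0.0000, +0.1294, -0.0936, +0.0834, +1.4657, +0.0023]
  T[5,:] = [+0.0000, -0.0748, -0.4910, -0.4426, +0.0005, -0.0966]
|roots of det(T-λI)|: 1.6321, 0.5742, 0.2775, 0.0787, 0.0507, 0.0000.
spectral radius ρ = 1.6321; 1.6321 > 1 ⇒ diverges.

no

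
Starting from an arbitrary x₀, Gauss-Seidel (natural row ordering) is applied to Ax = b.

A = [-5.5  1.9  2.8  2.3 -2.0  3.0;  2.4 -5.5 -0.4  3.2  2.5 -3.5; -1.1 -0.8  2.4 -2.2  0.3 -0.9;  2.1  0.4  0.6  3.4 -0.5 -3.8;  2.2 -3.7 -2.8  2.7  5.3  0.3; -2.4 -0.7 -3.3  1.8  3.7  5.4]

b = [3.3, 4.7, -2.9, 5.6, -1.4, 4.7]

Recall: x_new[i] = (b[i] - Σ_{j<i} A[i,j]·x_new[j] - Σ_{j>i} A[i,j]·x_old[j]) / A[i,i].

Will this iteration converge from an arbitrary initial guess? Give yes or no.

no

Let D = diag(-5.5, -5.5, 2.4, 3.4, 5.3, 5.4); L, U the strict triangles.
T_GS = -(D+L)⁻¹U: row 0 first, T[0,5] = -(3)/(-5.5) = +0.5455; later rows by forward substitution.
  T[0,:] = [+0.0000  +0.3455  +0.5091  +0.4182  -0.3636  +0.5455]
  T[1,:] = [+0.0000  +0.1507  +0.1494  +0.7643  +0.2959  -0.3983]
  T[2,:] = [+0.0000  +0.2086  +0.2831  +1.3631  -0.1930  +0.4922]
  T[3,:] = [+0.0000  -0.2679  -0.3820  -0.5888  +0.3709  +0.7408]
  T[4,:] = [+0.0000  +0.2085  +0.2372  +1.3800  +0.0665  -0.6784]
  T[5,:] = [+0.0000  +0.2470  +0.3835  +0.3686  -0.4105  +0.7095]
|eigenvalues of T|: 1.1673, 0.6874, 0.2472, 0.1098, 0.0039, 0.0000.
ρ(T) = max|λ| = 1.1673; 1.1673 > 1, so it fails to converge.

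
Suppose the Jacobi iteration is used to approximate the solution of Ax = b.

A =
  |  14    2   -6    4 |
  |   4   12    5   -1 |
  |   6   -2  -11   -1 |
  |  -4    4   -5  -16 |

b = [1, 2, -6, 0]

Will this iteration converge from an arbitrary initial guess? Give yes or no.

yes

A = D + L + U where D = diag(14, 12, -11, -16).
Jacobi T = -D⁻¹(L+U): T[1,2] = -(5)/(12) = -0.4167; T[1,1] = 0.
  T[0,:] = [+0.0000 -0.1429 +0.4286 -0.2857]
  T[1,:] = [-0.3333 +0.0000 -0.4167 +0.0833]
  T[2,:] = [+0.5455 -0.1818 +0.0000 -0.0909]
  T[3,:] = [-0.2500 +0.2500 -0.3125 +0.0000]
|λ(T)| sorted: 0.8329, 0.4763, 0.2146, 0.2146.
ρ = 0.8329; 0.8329 < 1: convergent.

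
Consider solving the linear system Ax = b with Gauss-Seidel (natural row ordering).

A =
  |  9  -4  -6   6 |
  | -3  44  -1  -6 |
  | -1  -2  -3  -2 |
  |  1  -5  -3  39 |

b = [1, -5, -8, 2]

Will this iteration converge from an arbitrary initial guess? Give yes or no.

yes

Write A = D+L+U with D = diag(9, 44, -3, 39).
T_GS = -(D+L)⁻¹U: row 0 first, T[0,1] = -(-4)/(9) = +0.4444; later rows by forward substitution.
  T[0,:] = [+0.0000  +0.4444  +0.6667  -0.6667]
  T[1,:] = [+0.0000  +0.0303  +0.0682  +0.0909]
  T[2,:] = [+0.0000  -0.1684  -0.2677  -0.5051]
  T[3,:] = [+0.0000  -0.0205  -0.0289  -0.0101]
|eigenvalues of T|: 0.2709, 0.0396, 0.0161, 0.0000.
ρ(T) = max|λ| = 0.2709; 0.2709 < 1, so it converges for any x₀.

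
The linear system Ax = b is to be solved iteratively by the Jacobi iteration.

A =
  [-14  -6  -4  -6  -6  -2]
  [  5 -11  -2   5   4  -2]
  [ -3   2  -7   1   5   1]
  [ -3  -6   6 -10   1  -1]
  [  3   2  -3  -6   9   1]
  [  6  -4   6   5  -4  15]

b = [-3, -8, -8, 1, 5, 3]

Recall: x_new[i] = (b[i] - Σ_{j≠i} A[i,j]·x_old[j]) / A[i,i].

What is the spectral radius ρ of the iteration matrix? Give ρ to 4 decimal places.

Let D = diag(-14, -11, -7, -10, 9, 15); L, U the strict triangles.
T_J = -D⁻¹(L+U): T[5,2] = -(6)/(15) = -0.4000; T[5,5] = 0.
  T[0,:] = [+0.0000, -0.4286, -0.2857, -0.4286, -0.4286, -0.1429]
  T[1,:] = [+0.4545, +0.0000, -0.1818, +0.4545, +0.3636, -0.1818]
  T[2,:] = [-0.4286, +0.2857, +0.0000, +0.1429, +0.7143, +0.1429]
  T[3,:] = [-0.3000, -0.6000, +0.6000, +0.0000, +0.1000, -0.1000]
  T[4,:] = [-0.3333, -0.2222, +0.3333, +0.6667, +0.0000, -0.1111]
  T[5,:] = [-0.4000, +0.2667, -0.4000, -0.3333, +0.2667, +0.0000]
|λ(T)| sorted: 1.1874, 0.8521, 0.8521, 0.4436, 0.4436, 0.1431.
spectral radius ρ = 1.1874; 1.1874 > 1, so it fails to converge.

1.1874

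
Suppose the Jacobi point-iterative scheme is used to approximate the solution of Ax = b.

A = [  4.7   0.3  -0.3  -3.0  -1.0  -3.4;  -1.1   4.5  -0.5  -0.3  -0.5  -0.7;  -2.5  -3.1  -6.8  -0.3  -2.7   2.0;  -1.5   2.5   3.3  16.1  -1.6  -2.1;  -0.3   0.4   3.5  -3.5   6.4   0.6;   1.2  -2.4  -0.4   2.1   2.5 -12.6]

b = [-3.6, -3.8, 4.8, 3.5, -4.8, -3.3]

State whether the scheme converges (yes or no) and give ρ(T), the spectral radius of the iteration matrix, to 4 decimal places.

A = D + L + U where D = diag(4.7, 4.5, -6.8, 16.1, 6.4, -12.6).
T_J = -D⁻¹(L+U): T[3,2] = -(3.3)/(16.1) = -0.2050; T[3,3] = 0.
  T[0,:] = [+0.0000, -0.0638, +0.0638, +0.6383, +0.2128, +0.7234]
  T[1,:] = [+0.2444, +0.0000, +0.1111, +0.0667, +0.1111, +0.1556]
  T[2,:] = [-0.3676, -0.4559, +0.0000, -0.0441, -0.3971, +0.2941]
  T[3,:] = [+0.0932, -0.1553, -0.2050, +0.0000, +0.0994, +0.1304]
  T[4,:] = [+0.0469, -0.0625, -0.5469, +0.5469, +0.0000, -0.0938]
  T[5,:] = [+0.0952, -0.1905, -0.0317, +0.1667, +0.1984, +0.0000]
moduli |λ_i(T)| = 0.7982, 0.4579, 0.4579, 0.3655, 0.3655, 0.2531.
spectral radius ρ = 0.7982; 0.7982 < 1, so it converges for any x₀.

yes, ρ = 0.7982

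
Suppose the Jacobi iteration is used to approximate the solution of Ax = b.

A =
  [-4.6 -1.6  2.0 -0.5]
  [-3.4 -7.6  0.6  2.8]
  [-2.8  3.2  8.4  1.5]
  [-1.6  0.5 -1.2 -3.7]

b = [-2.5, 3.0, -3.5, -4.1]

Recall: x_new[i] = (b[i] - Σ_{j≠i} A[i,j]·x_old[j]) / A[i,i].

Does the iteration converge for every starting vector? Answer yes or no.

Let D = diag(-4.6, -7.6, 8.4, -3.7); L, U the strict triangles.
Jacobi T = -D⁻¹(L+U): T[1,0] = -(-3.4)/(-7.6) = -0.4474; T[1,1] = 0.
  T[0,:] = [+0.0000 -0.3478 +0.4348 -0.1087]
  T[1,:] = [-0.4474 +0.0000 +0.0789 +0.3684]
  T[2,:] = [+0.3333 -0.3810 +0.0000 -0.1786]
  T[3,:] = [-0.4324 +0.1351 -0.3243 +0.0000]
|roots of det(T-λI)|: 0.8515, 0.3719, 0.3719, 0.2855.
ρ(T) = max|λ| = 0.8515; 0.8515 < 1: convergent.

yes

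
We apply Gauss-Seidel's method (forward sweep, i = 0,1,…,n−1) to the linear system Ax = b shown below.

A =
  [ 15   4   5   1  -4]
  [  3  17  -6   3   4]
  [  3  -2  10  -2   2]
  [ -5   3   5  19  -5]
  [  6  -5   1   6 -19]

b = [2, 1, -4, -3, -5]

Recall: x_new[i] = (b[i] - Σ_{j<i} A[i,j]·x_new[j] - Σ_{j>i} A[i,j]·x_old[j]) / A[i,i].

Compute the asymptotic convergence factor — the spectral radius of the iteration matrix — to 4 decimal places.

0.6127

A = D + L + U where D = diag(15, 17, 10, 19, -19).
Gauss-Seidel: T = -(D+L)⁻¹U, row 0 first, T[0,3] = -(1)/(15) = -0.0667; later rows by forward substitution.
  T[0,:] = [+0.0000, -0.2667, -0.3333, -0.0667, +0.2667]
  T[1,:] = [+0.0000, +0.0471, +0.4118, -0.1647, -0.2824]
  T[2,:] = [+0.0000, +0.0894, +0.1824, +0.1871, -0.3365]
  T[3,:] = [+0.0000, -0.1011, -0.2007, -0.0408, +0.4665]
  T[4,:] = [+0.0000, -0.1238, -0.2674, +0.0193, +0.2881]
|λ(T)| sorted: 0.6127, 0.1421, 0.1421, 0.1265, 0.0000.
ρ = 0.6127; 0.6127 < 1, so it converges for any x₀.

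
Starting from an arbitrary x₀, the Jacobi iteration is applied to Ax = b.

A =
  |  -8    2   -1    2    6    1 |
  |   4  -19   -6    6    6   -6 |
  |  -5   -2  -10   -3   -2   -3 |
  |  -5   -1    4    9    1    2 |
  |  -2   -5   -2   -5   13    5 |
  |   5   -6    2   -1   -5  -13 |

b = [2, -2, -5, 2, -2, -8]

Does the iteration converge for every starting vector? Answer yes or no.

no

Write A = D+L+U with D = diag(-8, -19, -10, 9, 13, -13).
Jacobi T = -D⁻¹(L+U): T[3,1] = -(-1)/(9) = +0.1111; T[3,3] = 0.
  T[0,:] = [+0.0000, +0.2500, -0.1250, +0.2500, +0.7500, +0.1250]
  T[1,:] = [+0.2105, +0.0000, -0.3158, +0.3158, +0.3158, -0.3158]
  T[2,:] = [-0.5000, -0.2000, +0.0000, -0.3000, -0.2000, -0.3000]
  T[3,:] = [+0.5556, +0.1111, -0.4444, +0.0000, -0.1111, -0.2222]
  T[4,:] = [+0.1538, +0.3846, +0.1538, +0.3846, +0.0000, -0.3846]
  T[5,:] = [+0.3846, -0.4615, +0.1538, -0.0769, -0.3846, +0.0000]
|eigenvalues of T|: 1.1635, 0.6126, 0.6126, 0.3569, 0.3323, 0.3323.
ρ = 1.1635; 1.1635 > 1 ⇒ diverges.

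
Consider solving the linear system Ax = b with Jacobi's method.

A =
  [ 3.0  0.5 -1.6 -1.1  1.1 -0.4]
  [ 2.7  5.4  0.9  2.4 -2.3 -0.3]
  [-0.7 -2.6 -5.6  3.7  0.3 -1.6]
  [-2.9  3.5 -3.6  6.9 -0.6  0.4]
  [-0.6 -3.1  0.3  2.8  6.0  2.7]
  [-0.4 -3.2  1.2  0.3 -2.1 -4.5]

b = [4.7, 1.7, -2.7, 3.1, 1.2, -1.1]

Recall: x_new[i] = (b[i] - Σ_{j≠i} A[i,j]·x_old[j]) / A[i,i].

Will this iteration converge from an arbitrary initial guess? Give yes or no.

no

A = D + L + U where D = diag(3, 5.4, -5.6, 6.9, 6, -4.5).
T_J = -D⁻¹(L+U): T[1,5] = -(-0.3)/(5.4) = +0.0556; T[1,1] = 0.
  T[0,:] = [+0.0000  -0.1667  +0.5333  +0.3667  -0.3667  +0.1333]
  T[1,:] = [-0.5000  +0.0000  -0.1667  -0.4444  +0.4259  +0.0556]
  T[2,:] = [-0.1250  -0.4643  +0.0000  +0.6607  +0.0536  -0.2857]
  T[3,:] = [+0.4203  -0.5072  +0.5217  +0.0000  +0.0870  -0.0580]
  T[4,:] = [+0.1000  +0.5167  -0.0500  -0.4667  +0.0000  -0.4500]
  T[5,:] = [-0.0889  -0.7111  +0.2667  +0.0667  -0.4667  +0.0000]
moduli |λ_i(T)| = 1.2532, 0.6337, 0.6337, 0.5918, 0.5918, 0.5418.
ρ = 1.2532; 1.2532 > 1: divergent.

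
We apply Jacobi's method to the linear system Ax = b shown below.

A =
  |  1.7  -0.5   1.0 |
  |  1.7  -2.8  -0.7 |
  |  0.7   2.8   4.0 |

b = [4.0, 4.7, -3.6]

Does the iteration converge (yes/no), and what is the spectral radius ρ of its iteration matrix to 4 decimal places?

Write A = D+L+U with D = diag(1.7, -2.8, 4).
Jacobi T = -D⁻¹(L+U): T[1,0] = -(1.7)/(-2.8) = +0.6071; T[1,1] = 0.
  T[0,:] = [+0.0000, +0.2941, -0.5882]
  T[1,:] = [+0.6071, +0.0000, -0.2500]
  T[2,:] = [-0.1750, -0.7000, +0.0000]
|eigenvalues of T|: 0.8708, 0.5494, 0.5494.
spectral radius ρ = 0.8708; 0.8708 < 1 ⇒ converges.

yes, ρ = 0.8708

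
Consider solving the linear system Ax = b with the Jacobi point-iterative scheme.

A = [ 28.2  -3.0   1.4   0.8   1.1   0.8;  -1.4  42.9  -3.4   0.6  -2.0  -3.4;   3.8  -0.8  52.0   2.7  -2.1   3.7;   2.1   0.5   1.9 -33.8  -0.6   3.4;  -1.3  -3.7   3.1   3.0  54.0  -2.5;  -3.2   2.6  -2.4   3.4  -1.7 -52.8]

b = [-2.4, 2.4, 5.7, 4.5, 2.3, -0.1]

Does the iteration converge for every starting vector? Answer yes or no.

Write A = D+L+U with D = diag(28.2, 42.9, 52, -33.8, 54, -52.8).
T_J = -D⁻¹(L+U): T[2,0] = -(3.8)/(52) = -0.0731; T[2,2] = 0.
  T[0,:] = [+0.0000 +0.1064 -0.0496 -0.0284 -0.0390 -0.0284]
  T[1,:] = [+0.0326 +0.0000 +0.0793 -0.0140 +0.0466 +0.0793]
  T[2,:] = [-0.0731 +0.0154 +0.0000 -0.0519 +0.0404 -0.0712]
  T[3,:] = [+0.0621 +0.0148 +0.0562 +0.0000 -0.0178 +0.1006]
  T[4,:] = [+0.0241 +0.0685 -0.0574 -0.0556 +0.0000 +0.0463]
  T[5,:] = [-0.0606 +0.0492 -0.0455 +0.0644 -0.0322 +0.0000]
|eigenvalues of T|: 0.1689, 0.0784, 0.0784, 0.0674, 0.0674, 0.0556.
ρ = 0.1689; 0.1689 < 1, so it converges for any x₀.

yes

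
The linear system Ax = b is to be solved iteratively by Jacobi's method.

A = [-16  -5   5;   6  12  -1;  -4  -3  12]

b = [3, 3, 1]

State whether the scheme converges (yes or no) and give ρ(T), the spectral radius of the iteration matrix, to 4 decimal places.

yes, ρ = 0.6006

Split A = D + L + U, D = diag(-16, 12, 12).
Jacobi: T = -D⁻¹(L+U), T[0,1] = -(-5)/(-16) = -0.3125; T[0,0] = 0.
  T[0,:] = [+0.0000, -0.3125, +0.3125]
  T[1,:] = [-0.5000, +0.0000, +0.0833]
  T[2,:] = [+0.3333, +0.2500, +0.0000]
|roots of det(T-λI)|: 0.6006, 0.4037, 0.1969.
spectral radius ρ = 0.6006; 0.6006 < 1: convergent.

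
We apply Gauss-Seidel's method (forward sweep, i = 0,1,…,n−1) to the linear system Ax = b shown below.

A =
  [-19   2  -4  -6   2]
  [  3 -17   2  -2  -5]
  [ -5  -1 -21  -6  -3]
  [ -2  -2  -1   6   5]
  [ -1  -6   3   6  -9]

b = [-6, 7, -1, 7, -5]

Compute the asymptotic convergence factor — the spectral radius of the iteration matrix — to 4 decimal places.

0.6323

Write A = D+L+U with D = diag(-19, -17, -21, 6, -9).
T_GS = -(D+L)⁻¹U: row 0 first, T[0,2] = -(-4)/(-19) = -0.2105; later rows by forward substitution.
  T[0,:] = [+0.0000, +0.1053, -0.2105, -0.3158, +0.1053]
  T[1,:] = [+0.0000, +0.0186, +0.0805, -0.1734, -0.2755]
  T[2,:] = [+0.0000, -0.0259, +0.0463, -0.2023, -0.1548]
  T[3,:] = [+0.0000, +0.0370, -0.0356, -0.1968, -0.9159]
  T[4,:] = [+0.0000, -0.0081, -0.0386, -0.0479, -0.4902]
|roots of det(T-λI)|: 0.6323, 0.1051, 0.1051, 0.0469, 0.0000.
spectral radius ρ = 0.6323; 0.6323 < 1: convergent.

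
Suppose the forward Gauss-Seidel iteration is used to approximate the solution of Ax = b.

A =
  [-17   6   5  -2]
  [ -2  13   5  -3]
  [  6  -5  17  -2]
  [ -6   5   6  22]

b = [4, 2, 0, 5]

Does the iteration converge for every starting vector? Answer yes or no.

yes

A = D + L + U where D = diag(-17, 13, 17, 22).
T_GS = -(D+L)⁻¹U: row 0 first, T[0,2] = -(5)/(-17) = +0.2941; later rows by forward substitution.
  T[0,:] = [+0.0000  +0.3529  +0.2941  -0.1176]
  T[1,:] = [+0.0000  +0.0543  -0.3394  +0.2127]
  T[2,:] = [+0.0000  -0.1086  -0.2036  +0.2217]
  T[3,:] = [+0.0000  +0.1135  +0.2129  -0.1409]
moduli |λ_i(T)| = 0.5028, 0.1576, 0.0550, 0.0000.
spectral radius ρ = 0.5028; 0.5028 < 1: convergent.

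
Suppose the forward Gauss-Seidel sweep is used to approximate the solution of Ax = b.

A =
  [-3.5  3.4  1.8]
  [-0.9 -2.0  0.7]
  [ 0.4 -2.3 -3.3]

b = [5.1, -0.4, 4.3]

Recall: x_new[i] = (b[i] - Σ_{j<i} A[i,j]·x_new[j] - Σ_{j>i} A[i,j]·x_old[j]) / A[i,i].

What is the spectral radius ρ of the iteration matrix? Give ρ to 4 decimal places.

0.5345

Let D = diag(-3.5, -2, -3.3); L, U the strict triangles.
GS T = -(D+L)⁻¹U: row 0 first, T[0,1] = -(3.4)/(-3.5) = +0.9714; later rows by forward substitution.
  T[0,:] = [+0.0000 +0.9714 +0.5143]
  T[1,:] = [+0.0000 -0.4371 +0.1186]
  T[2,:] = [+0.0000 +0.4224 -0.0203]
eigenvalue magnitudes: 0.5345, 0.0771, 0.0000.
ρ = 0.5345; 0.5345 < 1: convergent.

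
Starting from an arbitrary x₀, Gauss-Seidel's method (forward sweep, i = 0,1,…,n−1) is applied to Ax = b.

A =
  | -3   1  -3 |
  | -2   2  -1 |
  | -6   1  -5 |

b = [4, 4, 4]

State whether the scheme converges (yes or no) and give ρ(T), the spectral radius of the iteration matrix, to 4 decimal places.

no, ρ = 1.2767

Write A = D+L+U with D = diag(-3, 2, -5).
GS T = -(D+L)⁻¹U: row 0 first, T[0,1] = -(1)/(-3) = +0.3333; later rows by forward substitution.
  T[0,:] = [+0.0000 +0.3333 -1.0000]
  T[1,:] = [+0.0000 +0.3333 -0.5000]
  T[2,:] = [+0.0000 -0.3333 +1.1000]
|eigenvalues of T|: 1.2767, 0.1567, 0.0000.
ρ = 1.2767; 1.2767 > 1: divergent.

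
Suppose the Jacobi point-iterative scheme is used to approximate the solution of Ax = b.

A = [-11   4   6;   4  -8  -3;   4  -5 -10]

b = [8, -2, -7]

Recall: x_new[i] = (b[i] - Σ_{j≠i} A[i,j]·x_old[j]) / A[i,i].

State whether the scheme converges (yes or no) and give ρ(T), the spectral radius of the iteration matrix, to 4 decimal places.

yes, ρ = 0.8949

Diagonal D = diag(-11, -8, -10); L, U strict lower/upper.
Jacobi T = -D⁻¹(L+U): T[0,1] = -(4)/(-11) = +0.3636; T[0,0] = 0.
  T[0,:] = [+0.0000 +0.3636 +0.5455]
  T[1,:] = [+0.5000 +0.0000 -0.3750]
  T[2,:] = [+0.4000 -0.5000 +0.0000]
|roots of det(T-λI)|: 0.8949, 0.4619, 0.4619.
spectral radius ρ = 0.8949; 0.8949 < 1 ⇒ converges.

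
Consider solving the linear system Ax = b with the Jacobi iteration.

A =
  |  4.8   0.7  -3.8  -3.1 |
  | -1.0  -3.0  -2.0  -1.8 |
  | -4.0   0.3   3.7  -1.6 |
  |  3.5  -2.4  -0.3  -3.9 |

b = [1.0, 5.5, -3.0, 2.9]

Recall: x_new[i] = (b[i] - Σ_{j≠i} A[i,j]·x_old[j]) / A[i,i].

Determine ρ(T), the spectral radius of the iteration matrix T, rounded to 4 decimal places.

1.5488

Write A = D+L+U with D = diag(4.8, -3, 3.7, -3.9).
Jacobi: T = -D⁻¹(L+U), T[1,2] = -(-2)/(-3) = -0.6667; T[1,1] = 0.
  T[0,:] = [+0.0000 -0.1458 +0.7917 +0.6458]
  T[1,:] = [-0.3333 +0.0000 -0.6667 -0.6000]
  T[2,:] = [+1.0811 -0.0811 +0.0000 +0.4324]
  T[3,:] = [+0.8974 -0.6154 -0.0769 +0.0000]
|eigenvalues of T|: 1.5488, 1.1179, 0.2731, 0.1578.
ρ(T) = max|λ| = 1.5488; 1.5488 > 1: divergent.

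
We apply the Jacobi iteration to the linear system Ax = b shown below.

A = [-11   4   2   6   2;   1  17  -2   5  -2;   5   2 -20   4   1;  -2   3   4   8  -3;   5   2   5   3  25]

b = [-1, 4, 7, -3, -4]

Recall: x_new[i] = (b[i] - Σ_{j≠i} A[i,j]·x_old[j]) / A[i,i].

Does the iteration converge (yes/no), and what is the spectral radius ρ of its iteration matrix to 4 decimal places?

Let D = diag(-11, 17, -20, 8, 25); L, U the strict triangles.
T_J = -D⁻¹(L+U): T[0,1] = -(4)/(-11) = +0.3636; T[0,0] = 0.
  T[0,:] = [+0.0000  +0.3636  +0.1818  +0.5455  +0.1818]
  T[1,:] = [-0.0588  +0.0000  +0.1176  -0.2941  +0.1176]
  T[2,:] = [+0.2500  +0.1000  +0.0000  +0.2000  +0.0500]
  T[3,:] = [+0.2500  -0.3750  -0.5000  +0.0000  +0.3750]
  T[4,:] = [-0.2000  -0.0800  -0.2000  -0.1200  +0.0000]
moduli |λ_i(T)| = 0.5632, 0.4667, 0.4667, 0.2291, 0.1275.
ρ = 0.5632; 0.5632 < 1: convergent.

yes, ρ = 0.5632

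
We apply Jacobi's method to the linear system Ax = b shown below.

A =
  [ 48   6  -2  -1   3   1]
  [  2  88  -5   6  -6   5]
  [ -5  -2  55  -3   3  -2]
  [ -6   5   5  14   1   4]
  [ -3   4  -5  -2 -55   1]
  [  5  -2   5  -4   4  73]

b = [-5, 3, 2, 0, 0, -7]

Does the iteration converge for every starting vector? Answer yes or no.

yes

Split A = D + L + U, D = diag(48, 88, 55, 14, -55, 73).
T_J = -D⁻¹(L+U): T[5,2] = -(5)/(73) = -0.0685; T[5,5] = 0.
  T[0,:] = [+0.0000, -0.1250, +0.0417, +0.0208, -0.0625, -0.0208]
  T[1,:] = [-0.0227, +0.0000, +0.0568, -0.0682, +0.0682, -0.0568]
  T[2,:] = [+0.0909, +0.0364, +0.0000, +0.0545, -0.0545, +0.0364]
  T[3,:] = [+0.4286, -0.3571, -0.3571, +0.0000, -0.0714, -0.2857]
  T[4,:] = [-0.0545, +0.0727, -0.0909, -0.0364, +0.0000, +0.0182]
  T[5,:] = [-0.0685, +0.0274, -0.0685, +0.0548, -0.0548, +0.0000]
|eigenvalues of T|: 0.2336, 0.1696, 0.1696, 0.0824, 0.0824, 0.0783.
ρ(T) = max|λ| = 0.2336; 0.2336 < 1 ⇒ converges.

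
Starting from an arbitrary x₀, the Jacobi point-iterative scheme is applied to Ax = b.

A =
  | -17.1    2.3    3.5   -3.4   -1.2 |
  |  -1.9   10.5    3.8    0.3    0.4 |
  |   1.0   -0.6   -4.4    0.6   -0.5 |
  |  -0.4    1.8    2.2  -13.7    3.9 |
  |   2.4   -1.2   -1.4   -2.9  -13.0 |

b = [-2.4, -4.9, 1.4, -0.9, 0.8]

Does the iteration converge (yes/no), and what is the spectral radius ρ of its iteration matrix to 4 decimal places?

yes, ρ = 0.5110

Write A = D+L+U with D = diag(-17.1, 10.5, -4.4, -13.7, -13).
Jacobi T = -D⁻¹(L+U): T[3,4] = -(3.9)/(-13.7) = +0.2847; T[3,3] = 0.
  T[0,:] = [+0.0000  +0.1345  +0.2047  -0.1988  -0.0702]
  T[1,:] = [+0.1810  +0.0000  -0.3619  -0.0286  -0.0381]
  T[2,:] = [+0.2273  -0.1364  +0.0000  +0.1364  -0.1136]
  T[3,:] = [-0.0292  +0.1314  +0.1606  +0.0000  +0.2847]
  T[4,:] = [+0.1846  -0.0923  -0.1077  -0.2231  +0.0000]
eigenvalue magnitudes: 0.5110, 0.3008, 0.3008, 0.2009, 0.2009.
ρ = 0.5110; 0.5110 < 1: convergent.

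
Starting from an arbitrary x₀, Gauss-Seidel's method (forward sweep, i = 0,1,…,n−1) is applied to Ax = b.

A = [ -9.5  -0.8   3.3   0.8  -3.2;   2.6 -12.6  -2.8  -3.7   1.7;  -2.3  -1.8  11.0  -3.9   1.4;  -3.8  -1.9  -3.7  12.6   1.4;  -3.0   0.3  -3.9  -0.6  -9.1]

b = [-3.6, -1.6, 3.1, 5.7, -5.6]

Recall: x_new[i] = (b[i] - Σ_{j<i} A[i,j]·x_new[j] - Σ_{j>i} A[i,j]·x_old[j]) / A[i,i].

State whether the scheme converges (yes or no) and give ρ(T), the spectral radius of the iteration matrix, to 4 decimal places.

yes, ρ = 0.5352

Let D = diag(-9.5, -12.6, 11, 12.6, -9.1); L, U the strict triangles.
Gauss-Seidel: T = -(D+L)⁻¹U, row 0 first, T[0,3] = -(0.8)/(-9.5) = +0.0842; later rows by forward substitution.
  T[0,:] = [+0.0000  -0.0842  +0.3474  +0.0842  -0.3368]
  T[1,:] = [+0.0000  -0.0174  -0.1505  -0.2763  +0.0654]
  T[2,:] = [+0.0000  -0.0205  +0.0480  +0.3269  -0.1870]
  T[3,:] = [+0.0000  -0.0340  +0.0962  +0.0797  -0.2577]
  T[4,:] = [+0.0000  +0.0382  -0.1464  -0.1822  +0.2103]
|eigenvalues of T|: 0.5352, 0.1110, 0.1110, 0.0368, 0.0000.
spectral radius ρ = 0.5352; 0.5352 < 1 ⇒ converges.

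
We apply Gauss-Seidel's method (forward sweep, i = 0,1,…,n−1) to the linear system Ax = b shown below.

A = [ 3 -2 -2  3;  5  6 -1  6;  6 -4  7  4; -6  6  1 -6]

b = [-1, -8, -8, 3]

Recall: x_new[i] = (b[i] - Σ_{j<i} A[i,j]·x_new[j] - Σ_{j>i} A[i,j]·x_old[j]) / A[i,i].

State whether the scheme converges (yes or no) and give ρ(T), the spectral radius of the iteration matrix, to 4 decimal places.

Split A = D + L + U, D = diag(3, 6, 7, -6).
Gauss-Seidel: T = -(D+L)⁻¹U, row 0 first, T[0,3] = -(3)/(3) = -1.0000; later rows by forward substitution.
  T[0,:] = [+0.0000  +0.6667  +0.6667  -1.0000]
  T[1,:] = [+0.0000  -0.5556  -0.3889  -0.1667]
  T[2,:] = [+0.0000  -0.8889  -0.7937  +0.1905]
  T[3,:] = [+0.0000  -1.3704  -1.1878  +0.8651]
moduli |λ_i(T)| = 1.2828, 0.8565, 0.0578, 0.0000.
ρ = 1.2828; 1.2828 > 1 ⇒ diverges.

no, ρ = 1.2828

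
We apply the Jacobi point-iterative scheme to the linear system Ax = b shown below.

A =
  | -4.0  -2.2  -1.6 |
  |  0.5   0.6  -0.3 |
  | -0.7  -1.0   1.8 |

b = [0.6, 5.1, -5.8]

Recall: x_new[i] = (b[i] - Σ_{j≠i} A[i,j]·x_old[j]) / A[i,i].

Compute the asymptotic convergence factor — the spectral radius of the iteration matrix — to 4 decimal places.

0.8220

A = D + L + U where D = diag(-4, 0.6, 1.8).
T_J = -D⁻¹(L+U): T[2,0] = -(-0.7)/(1.8) = +0.3889; T[2,2] = 0.
  T[0,:] = [+0.0000  -0.5500  -0.4000]
  T[1,:] = [-0.8333  +0.0000  +0.5000]
  T[2,:] = [+0.3889  +0.5556  +0.0000]
|λ(T)| sorted: 0.8220, 0.6826, 0.1394.
ρ = 0.8220; 0.8220 < 1: convergent.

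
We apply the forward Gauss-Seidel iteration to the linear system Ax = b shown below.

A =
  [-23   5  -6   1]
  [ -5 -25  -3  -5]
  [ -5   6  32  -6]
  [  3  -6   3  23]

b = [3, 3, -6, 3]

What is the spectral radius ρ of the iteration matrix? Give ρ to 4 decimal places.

0.1592

Diagonal D = diag(-23, -25, 32, 23); L, U strict lower/upper.
GS T = -(D+L)⁻¹U: row 0 first, T[0,1] = -(5)/(-23) = +0.2174; later rows by forward substitution.
  T[0,:] = [+0.0000 +0.2174 -0.2609 +0.0435]
  T[1,:] = [+0.0000 -0.0435 -0.0678 -0.2087]
  T[2,:] = [+0.0000 +0.0421 -0.0280 +0.2334]
  T[3,:] = [+0.0000 -0.0452 +0.0200 -0.0906]
|eigenvalues of T|: 0.1592, 0.0648, 0.0619, 0.0000.
spectral radius ρ = 0.1592; 0.1592 < 1, so it converges for any x₀.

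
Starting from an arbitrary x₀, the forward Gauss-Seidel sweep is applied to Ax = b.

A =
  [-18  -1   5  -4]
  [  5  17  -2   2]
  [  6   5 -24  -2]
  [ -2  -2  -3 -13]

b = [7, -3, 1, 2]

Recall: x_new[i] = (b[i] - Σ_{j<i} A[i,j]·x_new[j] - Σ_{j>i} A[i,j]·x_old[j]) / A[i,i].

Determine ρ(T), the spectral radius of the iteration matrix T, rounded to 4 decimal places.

Split A = D + L + U, D = diag(-18, 17, -24, -13).
Gauss-Seidel: T = -(D+L)⁻¹U, row 0 first, T[0,3] = -(-4)/(-18) = -0.2222; later rows by forward substitution.
  T[0,:] = [+0.0000 -0.0556 +0.2778 -0.2222]
  T[1,:] = [+0.0000 +0.0163 +0.0359 -0.0523]
  T[2,:] = [+0.0000 -0.0105 +0.0769 -0.1498]
  T[3,:] = [+0.0000 +0.0085 -0.0660 +0.0768]
eigenvalue magnitudes: 0.1710, 0.0226, 0.0217, 0.0000.
ρ = 0.1710; 0.1710 < 1, so it converges for any x₀.

0.1710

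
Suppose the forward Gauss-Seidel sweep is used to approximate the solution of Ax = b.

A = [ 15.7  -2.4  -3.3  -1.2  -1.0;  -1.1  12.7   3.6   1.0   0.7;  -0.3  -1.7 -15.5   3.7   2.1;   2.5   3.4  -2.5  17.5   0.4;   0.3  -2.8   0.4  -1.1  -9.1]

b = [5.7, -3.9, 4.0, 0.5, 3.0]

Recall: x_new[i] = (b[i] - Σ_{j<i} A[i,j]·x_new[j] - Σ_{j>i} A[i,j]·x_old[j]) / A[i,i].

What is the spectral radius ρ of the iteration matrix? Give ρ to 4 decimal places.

A = D + L + U where D = diag(15.7, 12.7, -15.5, 17.5, -9.1).
GS T = -(D+L)⁻¹U: row 0 first, T[0,3] = -(-1.2)/(15.7) = +0.0764; later rows by forward substitution.
  T[0,:] = [+0.0000, +0.1529, +0.2102, +0.0764, +0.0637]
  T[1,:] = [+0.0000, +0.0132, -0.2653, -0.0721, -0.0496]
  T[2,:] = [+0.0000, -0.0044, +0.0250, +0.2451, +0.1397]
  T[3,:] = [+0.0000, -0.0250, +0.0251, +0.0381, -0.0024]
  T[4,:] = [+0.0000, +0.0038, +0.0866, +0.0309, +0.0238]
eigenvalue magnitudes: 0.2029, 0.0406, 0.0406, 0.0233, 0.0000.
ρ = 0.2029; 0.2029 < 1: convergent.

0.2029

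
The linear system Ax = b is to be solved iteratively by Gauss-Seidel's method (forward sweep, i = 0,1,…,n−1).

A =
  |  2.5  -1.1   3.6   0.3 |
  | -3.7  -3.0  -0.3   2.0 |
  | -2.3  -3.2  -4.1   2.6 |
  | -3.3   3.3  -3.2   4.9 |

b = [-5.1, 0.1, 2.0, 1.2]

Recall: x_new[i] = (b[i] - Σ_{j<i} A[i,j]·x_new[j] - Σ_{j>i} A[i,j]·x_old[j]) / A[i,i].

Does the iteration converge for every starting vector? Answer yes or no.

no

Split A = D + L + U, D = diag(2.5, -3, -4.1, 4.9).
T_GS = -(D+L)⁻¹U: row 0 first, T[0,1] = -(-1.1)/(2.5) = +0.4400; later rows by forward substitution.
  T[0,:] = [+0.0000, +0.4400, -1.4400, -0.1200]
  T[1,:] = [+0.0000, -0.5427, +1.6760, +0.8147]
  T[2,:] = [+0.0000, +0.1767, -0.5003, +0.0656]
  T[3,:] = [+0.0000, +0.7772, -2.4253, -0.5866]
|roots of det(T-λI)|: 1.5650, 0.1096, 0.1096, 0.0000.
ρ = 1.5650; 1.5650 > 1: divergent.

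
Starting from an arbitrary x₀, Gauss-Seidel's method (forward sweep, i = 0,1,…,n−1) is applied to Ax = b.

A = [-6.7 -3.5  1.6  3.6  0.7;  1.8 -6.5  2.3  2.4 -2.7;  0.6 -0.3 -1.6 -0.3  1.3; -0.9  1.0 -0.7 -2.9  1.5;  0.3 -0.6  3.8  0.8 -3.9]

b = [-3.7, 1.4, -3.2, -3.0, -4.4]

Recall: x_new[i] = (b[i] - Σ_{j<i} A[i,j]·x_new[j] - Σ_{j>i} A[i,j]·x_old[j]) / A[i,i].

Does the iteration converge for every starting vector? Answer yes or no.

Split A = D + L + U, D = diag(-6.7, -6.5, -1.6, -2.9, -3.9).
Gauss-Seidel: T = -(D+L)⁻¹U, row 0 first, T[0,4] = -(0.7)/(-6.7) = +0.1045; later rows by forward substitution.
  T[0,:] = [+0.0000 -0.5224 +0.2388 +0.5373 +0.1045]
  T[1,:] = [+0.0000 -0.1447 +0.4200 +0.5180 -0.3865]
  T[2,:] = [+0.0000 -0.1688 +0.0108 -0.0831 +0.9241]
  T[3,:] = [+0.0000 +0.1530 +0.0681 +0.0319 +0.1285]
  T[4,:] = [+0.0000 -0.1510 -0.0217 -0.1128 +0.9943]
eigenvalue magnitudes: 0.9262, 0.3439, 0.2954, 0.0147, 0.0000.
ρ(T) = max|λ| = 0.9262; 0.9262 < 1, so it converges for any x₀.

yes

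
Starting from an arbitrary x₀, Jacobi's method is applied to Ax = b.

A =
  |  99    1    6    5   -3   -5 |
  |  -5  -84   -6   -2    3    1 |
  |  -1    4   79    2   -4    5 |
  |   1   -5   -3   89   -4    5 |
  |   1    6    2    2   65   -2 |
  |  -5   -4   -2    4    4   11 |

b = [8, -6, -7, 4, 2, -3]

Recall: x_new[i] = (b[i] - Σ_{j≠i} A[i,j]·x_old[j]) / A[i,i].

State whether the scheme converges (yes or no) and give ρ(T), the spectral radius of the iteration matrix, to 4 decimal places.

yes, ρ = 0.2086

Write A = D+L+U with D = diag(99, -84, 79, 89, 65, 11).
Jacobi T = -D⁻¹(L+U): T[5,2] = -(-2)/(11) = +0.1818; T[5,5] = 0.
  T[0,:] = [+0.0000, -0.0101, -0.0606, -0.0505, +0.0303, +0.0505]
  T[1,:] = [-0.0595, +0.0000, -0.0714, -0.0238, +0.0357, +0.0119]
  T[2,:] = [+0.0127, -0.0506, +0.0000, -0.0253, +0.0506, -0.0633]
  T[3,:] = [-0.0112, +0.0562, +0.0337, +0.0000, +0.0449, -0.0562]
  T[4,:] = [-0.0154, -0.0923, -0.0308, -0.0308, +0.0000, +0.0308]
  T[5,:] = [+0.4545, +0.3636, +0.1818, -0.3636, -0.3636, +0.0000]
moduli |λ_i(T)| = 0.2086, 0.1664, 0.1664, 0.0685, 0.0465, 0.0465.
ρ(T) = max|λ| = 0.2086; 0.2086 < 1: convergent.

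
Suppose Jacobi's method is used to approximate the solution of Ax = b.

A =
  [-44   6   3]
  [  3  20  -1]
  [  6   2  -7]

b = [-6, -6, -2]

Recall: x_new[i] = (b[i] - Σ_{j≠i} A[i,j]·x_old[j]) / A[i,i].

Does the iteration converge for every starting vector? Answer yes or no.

yes

Let D = diag(-44, 20, -7); L, U the strict triangles.
T_J = -D⁻¹(L+U): T[1,0] = -(3)/(20) = -0.1500; T[1,1] = 0.
  T[0,:] = [+0.0000, +0.1364, +0.0682]
  T[1,:] = [-0.1500, +0.0000, +0.0500]
  T[2,:] = [+0.8571, +0.2857, +0.0000]
|λ(T)| sorted: 0.2527, 0.1926, 0.0600.
spectral radius ρ = 0.2527; 0.2527 < 1: convergent.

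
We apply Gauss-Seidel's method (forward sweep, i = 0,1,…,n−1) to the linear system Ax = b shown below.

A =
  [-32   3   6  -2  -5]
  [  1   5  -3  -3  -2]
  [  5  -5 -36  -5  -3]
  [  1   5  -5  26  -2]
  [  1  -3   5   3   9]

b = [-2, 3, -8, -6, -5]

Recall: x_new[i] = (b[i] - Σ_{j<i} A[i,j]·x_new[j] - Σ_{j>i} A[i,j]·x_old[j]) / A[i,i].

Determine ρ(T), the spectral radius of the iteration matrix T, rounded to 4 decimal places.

A = D + L + U where D = diag(-32, 5, -36, 26, 9).
GS T = -(D+L)⁻¹U: row 0 first, T[0,3] = -(-2)/(-32) = -0.0625; later rows by forward substitution.
  T[0,:] = [+0.0000  +0.0938  +0.1875  -0.0625  -0.1562]
  T[1,:] = [+0.0000  -0.0188  +0.5625  +0.6125  +0.4313]
  T[2,:] = [+0.0000  +0.0156  -0.0521  -0.2326  -0.1649]
  T[3,:] = [+0.0000  +0.0030  -0.1254  -0.1601  -0.0317]
  T[4,:] = [+0.0000  -0.0263  +0.2374  +0.3937  +0.2633]
|roots of det(T-λI)|: 0.1836, 0.1235, 0.0543, 0.0543, 0.0000.
ρ(T) = max|λ| = 0.1836; 0.1836 < 1: convergent.

0.1836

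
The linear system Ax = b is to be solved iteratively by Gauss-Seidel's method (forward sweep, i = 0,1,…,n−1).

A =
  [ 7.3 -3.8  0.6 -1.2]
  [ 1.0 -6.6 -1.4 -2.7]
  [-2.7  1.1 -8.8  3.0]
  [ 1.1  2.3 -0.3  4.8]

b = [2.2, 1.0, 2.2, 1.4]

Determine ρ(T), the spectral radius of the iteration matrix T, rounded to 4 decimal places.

0.5028

A = D + L + U where D = diag(7.3, -6.6, -8.8, 4.8).
Gauss-Seidel: T = -(D+L)⁻¹U, row 0 first, T[0,1] = -(-3.8)/(7.3) = +0.5205; later rows by forward substitution.
  T[0,:] = [+0.0000 +0.5205 -0.0822 +0.1644]
  T[1,:] = [+0.0000 +0.0789 -0.2246 -0.3842]
  T[2,:] = [+0.0000 -0.1499 -0.0029 +0.2425]
  T[3,:] = [+0.0000 -0.1665 +0.1263 +0.1616]
eigenvalue magnitudes: 0.5028, 0.1531, 0.1121, 0.0000.
spectral radius ρ = 0.5028; 0.5028 < 1 ⇒ converges.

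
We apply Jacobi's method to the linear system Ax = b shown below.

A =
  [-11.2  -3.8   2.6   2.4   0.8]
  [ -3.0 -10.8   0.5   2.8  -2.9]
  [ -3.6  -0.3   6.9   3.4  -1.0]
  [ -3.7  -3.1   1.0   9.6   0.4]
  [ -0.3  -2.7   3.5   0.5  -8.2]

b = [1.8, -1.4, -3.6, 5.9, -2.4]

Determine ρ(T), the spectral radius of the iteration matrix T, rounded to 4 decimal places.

0.8473

Write A = D+L+U with D = diag(-11.2, -10.8, 6.9, 9.6, -8.2).
T_J = -D⁻¹(L+U): T[4,1] = -(-2.7)/(-8.2) = -0.3293; T[4,4] = 0.
  T[0,:] = [+0.0000 -0.3393 +0.2321 +0.2143 +0.0714]
  T[1,:] = [-0.2778 +0.0000 +0.0463 +0.2593 -0.2685]
  T[2,:] = [+0.5217 +0.0435 +0.0000 -0.4928 +0.1449]
  T[3,:] = [+0.3854 +0.3229 -0.1042 +0.0000 -0.0417]
  T[4,:] = [-0.0366 -0.3293 +0.4268 +0.0610 +0.0000]
|roots of det(T-λI)|: 0.8473, 0.6288, 0.2961, 0.1530, 0.1530.
ρ = 0.8473; 0.8473 < 1: convergent.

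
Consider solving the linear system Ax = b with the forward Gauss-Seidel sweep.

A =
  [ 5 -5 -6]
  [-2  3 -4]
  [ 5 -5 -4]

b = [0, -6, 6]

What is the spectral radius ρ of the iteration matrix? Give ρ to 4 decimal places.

Write A = D+L+U with D = diag(5, 3, -4).
GS T = -(D+L)⁻¹U: row 0 first, T[0,2] = -(-6)/(5) = +1.2000; later rows by forward substitution.
  T[0,:] = [+0.0000, +1.0000, +1.2000]
  T[1,:] = [+0.0000, +0.6667, +2.1333]
  T[2,:] = [+0.0000, +0.4167, -1.1667]
|λ(T)| sorted: 1.5650, 1.0650, 0.0000.
ρ = 1.5650; 1.5650 > 1, so it fails to converge.

1.5650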